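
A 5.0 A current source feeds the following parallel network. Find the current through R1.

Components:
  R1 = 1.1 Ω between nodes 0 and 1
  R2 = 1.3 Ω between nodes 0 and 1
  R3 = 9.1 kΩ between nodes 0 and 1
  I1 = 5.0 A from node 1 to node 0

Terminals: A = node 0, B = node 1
All resistors sit directly between nodes 0 and 1, so they are in parallel and share one voltage V; the full source current 5 A splits among them.
1/R_par = 1/1.1 + 1/1.3 + 1/9100 = 1.678 S  =>  R_par = 0.5958 Ω
V = I × R_par = 5 × 0.5958 = 2.979 V
I_R1 = V/R1 = 2.979/1.1 = 2.708 A

Final answer: 2.708 A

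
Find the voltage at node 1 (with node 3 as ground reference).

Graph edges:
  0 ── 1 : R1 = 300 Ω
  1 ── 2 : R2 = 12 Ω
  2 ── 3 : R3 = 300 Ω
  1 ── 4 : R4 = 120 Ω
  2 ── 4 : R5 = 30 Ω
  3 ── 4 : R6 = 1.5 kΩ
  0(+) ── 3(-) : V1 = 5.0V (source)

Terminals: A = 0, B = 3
Nodal analysis, taking node 3 as the 0 V reference.
Source V1 fixes V_0 = 5 V.
KCL at each unknown node (sum of currents leaving = 0; resistances in Ω):
  Node 1: (V_1 - 5)/300 + (V_1 - V_2)/12 + (V_1 - V_4)/120 = 0
  Node 2: (V_2 - V_1)/12 + (V_2 - 0)/300 + (V_2 - V_4)/30 = 0
  Node 4: (V_4 - V_1)/120 + (V_4 - V_2)/30 + (V_4 - 0)/1500 = 0
Collecting terms (coefficients in siemens):
  0.095·V_1 - 0.08333·V_2 - 0.008333·V_4 = 0.01667
  0.12·V_2 - 0.08333·V_1 - 0.03333·V_4 = 0
  0.04233·V_4 - 0.008333·V_1 - 0.03333·V_2 = 0
Solving these 3 simultaneous equations (Gaussian elimination) gives:
  V_1 = 2.326 V, V_2 = 2.231 V, V_4 = 2.214 V
The requested potential is V_1 = 2.326 V.

Final answer: V_1 = 2.326 V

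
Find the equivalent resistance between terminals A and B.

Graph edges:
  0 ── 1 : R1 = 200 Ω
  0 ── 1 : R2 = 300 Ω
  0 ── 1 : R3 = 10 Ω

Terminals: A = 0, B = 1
Reduce the network between node 0 (A) and node 1 (B) by series/parallel combination:
  Rp1 = R1 ‖ R2 ‖ R3 (parallel, all between nodes 0 and 1) = 1/(1/200 + 1/300 + 1/10) = 9.231 Ω
R_eq = 9.231 Ω

Final answer: 9.231 Ω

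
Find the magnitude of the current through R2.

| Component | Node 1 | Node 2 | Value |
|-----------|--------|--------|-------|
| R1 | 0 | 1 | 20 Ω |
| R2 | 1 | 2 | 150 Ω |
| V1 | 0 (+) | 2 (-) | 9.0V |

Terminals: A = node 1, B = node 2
Nodal analysis, taking node 2 as the 0 V reference.
Source V1 fixes V_0 = 9 V.
KCL at each unknown node (sum of currents leaving = 0; resistances in Ω):
  Node 1: (V_1 - 9)/20 + (V_1 - 0)/150 = 0
Collecting terms: 0.05667 × V_1 = 0.45  =>  V_1 = 7.941 V
I_R2 = (V_1 - V_2)/R2 = (7.941 - 0)/150 = 0.05294 A
|I_R2| = 0.05294 A

Final answer: |I_R2| = 0.05294 A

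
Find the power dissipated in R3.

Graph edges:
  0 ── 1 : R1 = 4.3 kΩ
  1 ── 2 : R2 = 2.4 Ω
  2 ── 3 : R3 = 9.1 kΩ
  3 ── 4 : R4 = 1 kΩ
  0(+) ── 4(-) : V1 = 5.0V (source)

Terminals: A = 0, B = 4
Nodal analysis, taking node 4 as the 0 V reference.
Source V1 fixes V_0 = 5 V.
KCL at each unknown node (sum of currents leaving = 0; resistances in Ω):
  Node 1: (V_1 - 5)/4300 + (V_1 - V_2)/2.4 = 0
  Node 2: (V_2 - V_1)/2.4 + (V_2 - V_3)/9100 = 0
  Node 3: (V_3 - V_2)/9100 + (V_3 - 0)/1000 = 0
Collecting terms (coefficients in siemens):
  0.4169·V_1 - 0.4167·V_2 = 0.001163
  0.4168·V_2 - 0.4167·V_1 - 0.0001099·V_3 = 0
  0.00111·V_3 - 0.0001099·V_2 = 0
Solving these 3 simultaneous equations (Gaussian elimination) gives:
  V_1 = 3.507 V, V_2 = 3.506 V, V_3 = 0.3472 V
I_R3 = (V_2 - V_3)/R3 = (3.506 - 0.3472)/9100 = 0.0003472 A
P_R3 = I_R3² × R3 = (0.0003472)² × 9100 = 0.001097 W

Final answer: 0.001097 W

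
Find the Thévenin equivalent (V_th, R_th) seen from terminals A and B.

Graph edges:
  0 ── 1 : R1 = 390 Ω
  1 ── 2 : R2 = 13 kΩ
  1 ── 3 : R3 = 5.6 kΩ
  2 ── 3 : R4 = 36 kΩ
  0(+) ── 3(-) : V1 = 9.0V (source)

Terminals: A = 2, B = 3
Step 1 — V_th is the open-circuit voltage V_A - V_B (nothing connected across the terminals).
Nodal analysis, taking node 3 as the 0 V reference.
Source V1 fixes V_0 = 9 V.
KCL at each unknown node (sum of currents leaving = 0; resistances in Ω):
  Node 1: (V_1 - 9)/390 + (V_1 - V_2)/13000 + (V_1 - 0)/5600 = 0
  Node 2: (V_2 - V_1)/13000 + (V_2 - 0)/36000 = 0
Collecting terms (coefficients in siemens):
  0.00282·V_1 - 0.00007692·V_2 = 0.02308
  0.0001047·V_2 - 0.00007692·V_1 = 0
Determinant D = (0.00282)(0.0001047) - (-0.00007692)(-0.00007692) = 0.0000002893
V_1 = [(0.02308)(0.0001047) - (-0.00007692)(0)]/D = 8.352 V
V_2 = [(0.00282)(0) - (0.02308)(-0.00007692)]/D = 6.136 V
V_th = V_2 - V_3 = 6.136 - 0 = 6.136 V
Step 2 — R_th: zero the source — replace V1 by a short circuit (node 3 merges into node 0) — and find the resistance seen between A (node 2) and B (node 0).
Reduce the network between node 2 (A) and node 0 (B) by series/parallel combination:
  Rp1 = R1 ‖ R3 (parallel, both between nodes 0 and 1) = 1/(1/390 + 1/5600) = 364.6 Ω
  Rs1 = R2 + Rp1 (series, joined only at node 1) = 13000 + 364.6 = 13360 Ω
  Rp2 = R4 ‖ Rs1 (parallel, both between nodes 0 and 2) = 1/(1/36000 + 1/13360) = 9746 Ω
R_th = 9.746 kΩ

Final answer: V_th = 6.136 V, R_th = 9.746 kΩ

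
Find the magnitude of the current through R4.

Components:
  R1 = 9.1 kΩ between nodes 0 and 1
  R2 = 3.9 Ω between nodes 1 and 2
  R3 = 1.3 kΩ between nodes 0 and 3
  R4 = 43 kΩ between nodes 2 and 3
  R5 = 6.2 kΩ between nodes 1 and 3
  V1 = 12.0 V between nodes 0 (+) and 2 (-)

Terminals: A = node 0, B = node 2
Nodal analysis, taking node 2 as the 0 V reference.
Source V1 fixes V_0 = 12 V.
KCL at each unknown node (sum of currents leaving = 0; resistances in Ω):
  Node 1: (V_1 - 12)/9100 + (V_1 - 0)/3.9 + (V_1 - V_3)/6200 = 0
  Node 3: (V_3 - 12)/1300 + (V_3 - 0)/43000 + (V_3 - V_1)/6200 = 0
Collecting terms (coefficients in siemens):
  0.2567·V_1 - 0.0001613·V_3 = 0.001319
  0.0009538·V_3 - 0.0001613·V_1 = 0.009231
Determinant D = (0.2567)(0.0009538) - (-0.0001613)(-0.0001613) = 0.0002448
V_1 = [(0.001319)(0.0009538) - (-0.0001613)(0.009231)]/D = 0.01122 V
V_3 = [(0.2567)(0.009231) - (0.001319)(-0.0001613)]/D = 9.68 V
I_R4 = (V_2 - V_3)/R4 = (0 - 9.68)/43000 = -0.0002251 A
|I_R4| = 0.0002251 A

Final answer: |I_R4| = 0.0002251 A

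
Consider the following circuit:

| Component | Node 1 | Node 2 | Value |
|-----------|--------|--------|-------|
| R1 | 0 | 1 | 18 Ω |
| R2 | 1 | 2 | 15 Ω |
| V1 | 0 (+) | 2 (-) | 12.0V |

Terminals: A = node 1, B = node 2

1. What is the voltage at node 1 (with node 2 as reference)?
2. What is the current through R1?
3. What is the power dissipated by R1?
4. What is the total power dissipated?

Nodal analysis, taking node 2 as the 0 V reference.
Source V1 fixes V_0 = 12 V.
KCL at each unknown node (sum of currents leaving = 0; resistances in Ω):
  Node 1: (V_1 - 12)/18 + (V_1 - 0)/15 = 0
Collecting terms: 0.1222 × V_1 = 0.6667  =>  V_1 = 5.455 V
Part 1:
  Read off the nodal solution: V_1 = 5.455 V
Part 2:
  I_R1 = (V_0 - V_1)/R1 = (12 - 5.455)/18 = 0.3636 A
  Magnitude: I_R1 = 0.3636 A
Part 3:
  I_R1 = (V_0 - V_1)/R1 = (12 - 5.455)/18 = 0.3636 A
  P_R1 = I_R1² × R1 = (0.3636)² × 18 = 2.38 W
Part 4:
  Power in each resistor, P = (ΔV)²/R:
    P_R1 = (12 - 5.455)²/18 = 2.38 W
    P_R2 = (5.455 - 0)²/15 = 1.983 W
  P_total = P_R1 + P_R2 = 4.364 W

Final answers:
1. V_1 = 5.455 V
2. I_R1 = 0.3636 A
3. P_R1 = 2.38 W
4. P_total = 4.364 W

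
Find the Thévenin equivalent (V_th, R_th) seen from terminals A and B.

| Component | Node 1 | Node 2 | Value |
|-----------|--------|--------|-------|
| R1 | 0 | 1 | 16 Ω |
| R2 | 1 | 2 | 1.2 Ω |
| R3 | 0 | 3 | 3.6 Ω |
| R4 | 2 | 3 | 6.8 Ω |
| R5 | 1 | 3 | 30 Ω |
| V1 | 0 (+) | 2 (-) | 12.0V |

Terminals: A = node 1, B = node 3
Step 1 — V_th is the open-circuit voltage V_A - V_B (nothing connected across the terminals).
Nodal analysis, taking node 2 as the 0 V reference.
Source V1 fixes V_0 = 12 V.
KCL at each unknown node (sum of currents leaving = 0; resistances in Ω):
  Node 1: (V_1 - 12)/16 + (V_1 - 0)/1.2 + (V_1 - V_3)/30 = 0
  Node 3: (V_3 - 12)/3.6 + (V_3 - 0)/6.8 + (V_3 - V_1)/30 = 0
Collecting terms (coefficients in siemens):
  0.9292·V_1 - 0.03333·V_3 = 0.75
  0.4582·V_3 - 0.03333·V_1 = 3.333
Determinant D = (0.9292)(0.4582) - (-0.03333)(-0.03333) = 0.4246
V_1 = [(0.75)(0.4582) - (-0.03333)(3.333)]/D = 1.071 V
V_3 = [(0.9292)(3.333) - (0.75)(-0.03333)]/D = 7.353 V
V_th = V_1 - V_3 = 1.071 - 7.353 = -6.282 V
Step 2 — R_th: zero the source — replace V1 by a short circuit (node 2 merges into node 0) — and find the resistance seen between A (node 1) and B (node 3).
Reduce the network between node 1 (A) and node 3 (B) by series/parallel combination:
  Rp1 = R1 ‖ R2 (parallel, both between nodes 0 and 1) = 1/(1/16 + 1/1.2) = 1.116 Ω
  Rp2 = R3 ‖ R4 (parallel, both between nodes 0 and 3) = 1/(1/3.6 + 1/6.8) = 2.354 Ω
  Rs1 = Rp1 + Rp2 (series, joined only at node 0) = 1.116 + 2.354 = 3.47 Ω
  Rp3 = R5 ‖ Rs1 (parallel, both between nodes 1 and 3) = 1/(1/30 + 1/3.47) = 3.11 Ω
R_th = 3.11 Ω

Final answer: V_th = -6.282 V, R_th = 3.11 Ω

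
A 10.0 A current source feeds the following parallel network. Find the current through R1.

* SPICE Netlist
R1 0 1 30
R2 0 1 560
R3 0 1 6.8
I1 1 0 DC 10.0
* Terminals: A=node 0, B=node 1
All resistors sit directly between nodes 0 and 1, so they are in parallel and share one voltage V; the full source current 10 A splits among them.
1/R_par = 1/30 + 1/560 + 1/6.8 = 0.1822 S  =>  R_par = 5.489 Ω
V = I × R_par = 10 × 5.489 = 54.89 V
I_R1 = V/R1 = 54.89/30 = 1.83 A

Final answer: 1.83 A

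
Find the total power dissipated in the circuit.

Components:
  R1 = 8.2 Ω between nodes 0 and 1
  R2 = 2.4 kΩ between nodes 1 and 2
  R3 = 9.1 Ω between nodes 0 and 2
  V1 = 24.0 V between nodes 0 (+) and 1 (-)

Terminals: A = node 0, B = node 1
Nodal analysis, taking node 1 as the 0 V reference.
Source V1 fixes V_0 = 24 V.
KCL at each unknown node (sum of currents leaving = 0; resistances in Ω):
  Node 2: (V_2 - 0)/2400 + (V_2 - 24)/9.1 = 0
Collecting terms: 0.1103 × V_2 = 2.637  =>  V_2 = 23.91 V
Power in each resistor, P = (ΔV)²/R:
  P_R1 = (24 - 0)²/8.2 = 70.24 W
  P_R2 = (0 - 23.91)²/2400 = 0.2382 W
  P_R3 = (24 - 23.91)²/9.1 = 0.0009031 W
P_total = P_R1 + P_R2 + P_R3 = 70.48 W

Final answer: 70.48 W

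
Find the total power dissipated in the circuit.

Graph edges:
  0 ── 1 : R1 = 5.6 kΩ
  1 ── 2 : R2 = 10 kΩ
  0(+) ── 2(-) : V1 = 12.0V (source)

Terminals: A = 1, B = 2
Nodal analysis, taking node 2 as the 0 V reference.
Source V1 fixes V_0 = 12 V.
KCL at each unknown node (sum of currents leaving = 0; resistances in Ω):
  Node 1: (V_1 - 12)/5600 + (V_1 - 0)/10000 = 0
Collecting terms: 0.0002786 × V_1 = 0.002143  =>  V_1 = 7.692 V
Power in each resistor, P = (ΔV)²/R:
  P_R1 = (12 - 7.692)²/5600 = 0.003314 W
  P_R2 = (7.692 - 0)²/10000 = 0.005917 W
P_total = P_R1 + P_R2 = 0.009231 W

Final answer: 0.009231 W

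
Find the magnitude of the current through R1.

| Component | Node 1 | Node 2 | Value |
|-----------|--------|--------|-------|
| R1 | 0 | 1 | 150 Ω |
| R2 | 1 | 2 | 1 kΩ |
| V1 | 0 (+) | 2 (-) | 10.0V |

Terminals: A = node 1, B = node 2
Nodal analysis, taking node 2 as the 0 V reference.
Source V1 fixes V_0 = 10 V.
KCL at each unknown node (sum of currents leaving = 0; resistances in Ω):
  Node 1: (V_1 - 10)/150 + (V_1 - 0)/1000 = 0
Collecting terms: 0.007667 × V_1 = 0.06667  =>  V_1 = 8.696 V
I_R1 = (V_0 - V_1)/R1 = (10 - 8.696)/150 = 0.008696 A
|I_R1| = 0.008696 A

Final answer: |I_R1| = 0.008696 A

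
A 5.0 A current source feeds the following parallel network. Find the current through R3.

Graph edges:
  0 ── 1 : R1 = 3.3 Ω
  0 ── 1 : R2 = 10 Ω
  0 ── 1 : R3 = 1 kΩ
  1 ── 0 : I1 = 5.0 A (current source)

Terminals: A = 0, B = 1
All resistors sit directly between nodes 0 and 1, so they are in parallel and share one voltage V; the full source current 5 A splits among them.
1/R_par = 1/3.3 + 1/10 + 1/1000 = 0.404 S  =>  R_par = 2.475 Ω
V = I × R_par = 5 × 2.475 = 12.38 V
I_R3 = V/R3 = 12.38/1000 = 0.01238 A

Final answer: 0.01238 A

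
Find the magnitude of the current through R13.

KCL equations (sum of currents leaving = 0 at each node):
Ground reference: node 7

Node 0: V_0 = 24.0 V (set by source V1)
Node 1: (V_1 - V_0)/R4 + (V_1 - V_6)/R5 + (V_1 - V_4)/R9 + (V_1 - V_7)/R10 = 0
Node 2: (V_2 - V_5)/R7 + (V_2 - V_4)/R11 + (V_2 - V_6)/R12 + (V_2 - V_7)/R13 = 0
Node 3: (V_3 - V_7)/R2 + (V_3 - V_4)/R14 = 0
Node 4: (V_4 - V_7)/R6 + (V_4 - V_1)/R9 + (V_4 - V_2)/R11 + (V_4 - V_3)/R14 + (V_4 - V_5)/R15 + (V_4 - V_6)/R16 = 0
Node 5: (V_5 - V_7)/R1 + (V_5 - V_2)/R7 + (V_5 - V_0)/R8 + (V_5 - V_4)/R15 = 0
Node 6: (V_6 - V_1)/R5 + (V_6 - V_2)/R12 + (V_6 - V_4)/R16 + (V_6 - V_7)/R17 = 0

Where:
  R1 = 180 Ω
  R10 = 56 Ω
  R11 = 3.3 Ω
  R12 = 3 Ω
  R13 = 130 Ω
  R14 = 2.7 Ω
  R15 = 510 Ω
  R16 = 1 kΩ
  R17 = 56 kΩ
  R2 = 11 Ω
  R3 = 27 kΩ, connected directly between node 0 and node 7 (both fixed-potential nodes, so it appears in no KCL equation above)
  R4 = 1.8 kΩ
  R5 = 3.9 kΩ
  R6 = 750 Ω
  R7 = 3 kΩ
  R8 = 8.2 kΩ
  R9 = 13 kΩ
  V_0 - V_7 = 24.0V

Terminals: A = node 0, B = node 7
Nodal analysis, taking node 7 as the 0 V reference.
Source V1 fixes V_0 = 24 V.
KCL at each unknown node (sum of currents leaving = 0; resistances in Ω):
  Node 1: (V_1 - 24)/1800 + (V_1 - V_6)/3900 + (V_1 - V_4)/13000 + (V_1 - 0)/56 = 0
  Node 2: (V_2 - V_5)/3000 + (V_2 - V_4)/3.3 + (V_2 - V_6)/3 + (V_2 - 0)/130 = 0
  Node 3: (V_3 - 0)/11 + (V_3 - V_4)/2.7 = 0
  Node 4: (V_4 - 0)/750 + (V_4 - V_1)/13000 + (V_4 - V_2)/3.3 + (V_4 - V_3)/2.7 + (V_4 - V_5)/510 + (V_4 - V_6)/1000 = 0
  Node 5: (V_5 - 0)/180 + (V_5 - V_2)/3000 + (V_5 - 24)/8200 + (V_5 - V_4)/510 = 0
  Node 6: (V_6 - V_1)/3900 + (V_6 - V_2)/3 + (V_6 - V_4)/1000 + (V_6 - 0)/56000 = 0
Collecting terms (coefficients in siemens):
  0.01875·V_1 - 0.00007692·V_4 - 0.0002564·V_6 = 0.01333
  0.6444·V_2 - 0.303·V_4 - 0.0003333·V_5 - 0.3333·V_6 = 0
  0.4613·V_3 - 0.3704·V_4 = 0
  0.6778·V_4 - 0.00007692·V_1 - 0.303·V_2 - 0.3704·V_3 - 0.001961·V_5 - 0.001·V_6 = 0
  0.007972·V_5 - 0.0003333·V_2 - 0.001961·V_4 = 0.002927
  0.3346·V_6 - 0.0002564·V_1 - 0.3333·V_2 - 0.001·V_4 = 0
Solving these 6 simultaneous equations (Gaussian elimination) gives:
  V_1 = 0.7115 V, V_2 = 0.01342 V, V_3 = 0.01027 V, V_4 = 0.01279 V
  V_5 = 0.3709 V, V_6 = 0.01396 V
I_R13 = (V_2 - V_7)/R13 = (0.01342 - 0)/130 = 0.0001033 A
|I_R13| = 0.0001033 A

Final answer: |I_R13| = 0.0001033 A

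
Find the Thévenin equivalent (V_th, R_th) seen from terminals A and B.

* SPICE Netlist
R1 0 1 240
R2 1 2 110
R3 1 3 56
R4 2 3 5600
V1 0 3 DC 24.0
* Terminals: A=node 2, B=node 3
Step 1 — V_th is the open-circuit voltage V_A - V_B (nothing connected across the terminals).
Nodal analysis, taking node 3 as the 0 V reference.
Source V1 fixes V_0 = 24 V.
KCL at each unknown node (sum of currents leaving = 0; resistances in Ω):
  Node 1: (V_1 - 24)/240 + (V_1 - V_2)/110 + (V_1 - 0)/56 = 0
  Node 2: (V_2 - V_1)/110 + (V_2 - 0)/5600 = 0
Collecting terms (coefficients in siemens):
  0.03111·V_1 - 0.009091·V_2 = 0.1
  0.009269·V_2 - 0.009091·V_1 = 0
Determinant D = (0.03111)(0.009269) - (-0.009091)(-0.009091) = 0.0002058
V_1 = [(0.1)(0.009269) - (-0.009091)(0)]/D = 4.505 V
V_2 = [(0.03111)(0) - (0.1)(-0.009091)]/D = 4.418 V
V_th = V_2 - V_3 = 4.418 - 0 = 4.418 V
Step 2 — R_th: zero the source — replace V1 by a short circuit (node 3 merges into node 0) — and find the resistance seen between A (node 2) and B (node 0).
Reduce the network between node 2 (A) and node 0 (B) by series/parallel combination:
  Rp1 = R1 ‖ R3 (parallel, both between nodes 0 and 1) = 1/(1/240 + 1/56) = 45.41 Ω
  Rs1 = R2 + Rp1 (series, joined only at node 1) = 110 + 45.41 = 155.4 Ω
  Rp2 = R4 ‖ Rs1 (parallel, both between nodes 0 and 2) = 1/(1/5600 + 1/155.4) = 151.2 Ω
R_th = 151.2 Ω

Final answer: V_th = 4.418 V, R_th = 151.2 Ω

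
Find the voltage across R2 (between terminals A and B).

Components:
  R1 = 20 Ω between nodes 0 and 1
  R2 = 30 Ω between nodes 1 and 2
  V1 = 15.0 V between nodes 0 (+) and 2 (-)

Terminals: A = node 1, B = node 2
R1 and R2 are in series across V1 (node 0 → node 1 → node 2), and the output A–B is taken across R2, so this is a voltage divider.
Series current: I = V1/(R1 + R2) = 15/(20 + 30) = 15/50 = 0.3 A
V_R2 = I × R2 = V1 × R2/(R1 + R2) = 15 × 30/50 = 9 V

Final answer: 9 V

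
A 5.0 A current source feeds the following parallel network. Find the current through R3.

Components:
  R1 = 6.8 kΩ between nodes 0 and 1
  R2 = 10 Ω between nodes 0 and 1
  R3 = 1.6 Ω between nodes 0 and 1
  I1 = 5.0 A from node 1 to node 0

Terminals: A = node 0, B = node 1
All resistors sit directly between nodes 0 and 1, so they are in parallel and share one voltage V; the full source current 5 A splits among them.
1/R_par = 1/6800 + 1/10 + 1/1.6 = 0.7251 S  =>  R_par = 1.379 Ω
V = I × R_par = 5 × 1.379 = 6.895 V
I_R3 = V/R3 = 6.895/1.6 = 4.309 A

Final answer: 4.309 A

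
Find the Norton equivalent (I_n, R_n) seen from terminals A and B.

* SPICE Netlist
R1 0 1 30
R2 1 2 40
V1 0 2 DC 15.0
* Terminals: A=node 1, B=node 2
Find the Thévenin equivalent first; then I_n = V_th/R_th and R_n = R_th.
Step 1 — V_th is the open-circuit voltage V_A - V_B (nothing connected across the terminals).
Nodal analysis, taking node 2 as the 0 V reference.
Source V1 fixes V_0 = 15 V.
KCL at each unknown node (sum of currents leaving = 0; resistances in Ω):
  Node 1: (V_1 - 15)/30 + (V_1 - 0)/40 = 0
Collecting terms: 0.05833 × V_1 = 0.5  =>  V_1 = 8.571 V
V_th = V_1 - V_2 = 8.571 - 0 = 8.571 V
Step 2 — R_th: zero the source — replace V1 by a short circuit (node 2 merges into node 0) — and find the resistance seen between A (node 1) and B (node 0).
Reduce the network between node 1 (A) and node 0 (B) by series/parallel combination:
  Rp1 = R1 ‖ R2 (parallel, both between nodes 0 and 1) = 1/(1/30 + 1/40) = 17.14 Ω
R_th = 17.14 Ω
I_n = V_th/R_th = 8.571/17.14 = 0.5 A, and R_n = R_th = 17.14 Ω

Final answer: I_n = 0.5 A, R_n = 17.14 Ω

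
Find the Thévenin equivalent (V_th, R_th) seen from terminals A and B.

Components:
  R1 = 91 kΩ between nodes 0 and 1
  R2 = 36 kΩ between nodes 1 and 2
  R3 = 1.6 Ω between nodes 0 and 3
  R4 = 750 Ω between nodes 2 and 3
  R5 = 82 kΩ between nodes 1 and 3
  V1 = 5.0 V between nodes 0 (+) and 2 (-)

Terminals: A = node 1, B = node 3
Step 1 — V_th is the open-circuit voltage V_A - V_B (nothing connected across the terminals).
Nodal analysis, taking node 2 as the 0 V reference.
Source V1 fixes V_0 = 5 V.
KCL at each unknown node (sum of currents leaving = 0; resistances in Ω):
  Node 1: (V_1 - 5)/91000 + (V_1 - 0)/36000 + (V_1 - V_3)/82000 = 0
  Node 3: (V_3 - 5)/1.6 + (V_3 - 0)/750 + (V_3 - V_1)/82000 = 0
Collecting terms (coefficients in siemens):
  0.00005096·V_1 - 0.0000122·V_3 = 0.00005495
  0.6263·V_3 - 0.0000122·V_1 = 3.125
Determinant D = (0.00005096)(0.6263) - (-0.0000122)(-0.0000122) = 0.00003192
V_1 = [(0.00005495)(0.6263) - (-0.0000122)(3.125)]/D = 2.272 V
V_3 = [(0.00005096)(3.125) - (0.00005495)(-0.0000122)]/D = 4.989 V
V_th = V_1 - V_3 = 2.272 - 4.989 = -2.717 V
Step 2 — R_th: zero the source — replace V1 by a short circuit (node 2 merges into node 0) — and find the resistance seen between A (node 1) and B (node 3).
Reduce the network between node 1 (A) and node 3 (B) by series/parallel combination:
  Rp1 = R1 ‖ R2 (parallel, both between nodes 0 and 1) = 1/(1/91000 + 1/36000) = 25800 Ω
  Rp2 = R3 ‖ R4 (parallel, both between nodes 0 and 3) = 1/(1/1.6 + 1/750) = 1.597 Ω
  Rs1 = Rp1 + Rp2 (series, joined only at node 0) = 25800 + 1.597 = 25800 Ω
  Rp3 = R5 ‖ Rs1 (parallel, both between nodes 1 and 3) = 1/(1/82000 + 1/25800) = 19620 Ω
R_th = 19.62 kΩ

Final answer: V_th = -2.717 V, R_th = 19.62 kΩ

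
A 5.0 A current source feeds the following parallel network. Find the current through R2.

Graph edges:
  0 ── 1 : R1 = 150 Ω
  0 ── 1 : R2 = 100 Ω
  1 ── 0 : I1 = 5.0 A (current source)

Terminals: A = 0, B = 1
All resistors sit directly between nodes 0 and 1, so they are in parallel and share one voltage V; the full source current 5 A splits among them.
1/R_par = 1/150 + 1/100 = 0.01667 S  =>  R_par = 60 Ω
V = I × R_par = 5 × 60 = 300 V
I_R2 = V/R2 = 300/100 = 3 A

Final answer: 3 A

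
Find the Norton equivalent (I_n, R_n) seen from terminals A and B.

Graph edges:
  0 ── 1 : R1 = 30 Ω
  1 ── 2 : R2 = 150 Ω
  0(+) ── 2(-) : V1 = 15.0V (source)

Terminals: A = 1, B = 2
Find the Thévenin equivalent first; then I_n = V_th/R_th and R_n = R_th.
Step 1 — V_th is the open-circuit voltage V_A - V_B (nothing connected across the terminals).
Nodal analysis, taking node 2 as the 0 V reference.
Source V1 fixes V_0 = 15 V.
KCL at each unknown node (sum of currents leaving = 0; resistances in Ω):
  Node 1: (V_1 - 15)/30 + (V_1 - 0)/150 = 0
Collecting terms: 0.04 × V_1 = 0.5  =>  V_1 = 12.5 V
V_th = V_1 - V_2 = 12.5 - 0 = 12.5 V
Step 2 — R_th: zero the source — replace V1 by a short circuit (node 2 merges into node 0) — and find the resistance seen between A (node 1) and B (node 0).
Reduce the network between node 1 (A) and node 0 (B) by series/parallel combination:
  Rp1 = R1 ‖ R2 (parallel, both between nodes 0 and 1) = 1/(1/30 + 1/150) = 25 Ω
R_th = 25 Ω
I_n = V_th/R_th = 12.5/25 = 0.5 A, and R_n = R_th = 25 Ω

Final answer: I_n = 0.5 A, R_n = 25 Ω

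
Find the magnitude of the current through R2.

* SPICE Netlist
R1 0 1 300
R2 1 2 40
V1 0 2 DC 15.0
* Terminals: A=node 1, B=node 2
Nodal analysis, taking node 2 as the 0 V reference.
Source V1 fixes V_0 = 15 V.
KCL at each unknown node (sum of currents leaving = 0; resistances in Ω):
  Node 1: (V_1 - 15)/300 + (V_1 - 0)/40 = 0
Collecting terms: 0.02833 × V_1 = 0.05  =>  V_1 = 1.765 V
I_R2 = (V_1 - V_2)/R2 = (1.765 - 0)/40 = 0.04412 A
|I_R2| = 0.04412 A

Final answer: |I_R2| = 0.04412 A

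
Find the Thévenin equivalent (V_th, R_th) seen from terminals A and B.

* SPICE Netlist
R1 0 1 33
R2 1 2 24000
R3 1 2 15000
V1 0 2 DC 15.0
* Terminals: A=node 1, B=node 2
Step 1 — V_th is the open-circuit voltage V_A - V_B (nothing connected across the terminals).
Nodal analysis, taking node 2 as the 0 V reference.
Source V1 fixes V_0 = 15 V.
KCL at each unknown node (sum of currents leaving = 0; resistances in Ω):
  Node 1: (V_1 - 15)/33 + (V_1 - 0)/24000 + (V_1 - 0)/15000 = 0
Collecting terms: 0.03041 × V_1 = 0.4545  =>  V_1 = 14.95 V
V_th = V_1 - V_2 = 14.95 - 0 = 14.95 V
Step 2 — R_th: zero the source — replace V1 by a short circuit (node 2 merges into node 0) — and find the resistance seen between A (node 1) and B (node 0).
Reduce the network between node 1 (A) and node 0 (B) by series/parallel combination:
  Rp1 = R1 ‖ R2 ‖ R3 (parallel, all between nodes 0 and 1) = 1/(1/33 + 1/24000 + 1/15000) = 32.88 Ω
R_th = 32.88 Ω

Final answer: V_th = 14.95 V, R_th = 32.88 Ω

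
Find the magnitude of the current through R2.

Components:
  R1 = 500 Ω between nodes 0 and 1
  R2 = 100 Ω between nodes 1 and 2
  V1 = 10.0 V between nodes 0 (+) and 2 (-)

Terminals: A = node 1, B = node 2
Nodal analysis, taking node 2 as the 0 V reference.
Source V1 fixes V_0 = 10 V.
KCL at each unknown node (sum of currents leaving = 0; resistances in Ω):
  Node 1: (V_1 - 10)/500 + (V_1 - 0)/100 = 0
Collecting terms: 0.012 × V_1 = 0.02  =>  V_1 = 1.667 V
I_R2 = (V_1 - V_2)/R2 = (1.667 - 0)/100 = 0.01667 A
|I_R2| = 0.01667 A

Final answer: |I_R2| = 0.01667 A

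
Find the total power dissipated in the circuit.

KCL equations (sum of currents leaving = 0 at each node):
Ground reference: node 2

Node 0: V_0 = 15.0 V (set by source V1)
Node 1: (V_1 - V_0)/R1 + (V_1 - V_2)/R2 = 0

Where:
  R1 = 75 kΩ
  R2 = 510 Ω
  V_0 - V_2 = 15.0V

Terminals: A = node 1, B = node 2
Nodal analysis, taking node 2 as the 0 V reference.
Source V1 fixes V_0 = 15 V.
KCL at each unknown node (sum of currents leaving = 0; resistances in Ω):
  Node 1: (V_1 - 15)/75000 + (V_1 - 0)/510 = 0
Collecting terms: 0.001974 × V_1 = 0.0002  =>  V_1 = 0.1013 V
Power in each resistor, P = (ΔV)²/R:
  P_R1 = (15 - 0.1013)²/75000 = 0.00296 W
  P_R2 = (0.1013 - 0)²/510 = 0.00002013 W
P_total = P_R1 + P_R2 = 0.00298 W

Final answer: 0.00298 W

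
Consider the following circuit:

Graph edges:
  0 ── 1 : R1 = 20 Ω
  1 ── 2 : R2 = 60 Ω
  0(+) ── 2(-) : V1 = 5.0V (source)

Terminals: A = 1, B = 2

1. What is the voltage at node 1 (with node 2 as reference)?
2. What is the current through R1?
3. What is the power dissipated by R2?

Nodal analysis, taking node 2 as the 0 V reference.
Source V1 fixes V_0 = 5 V.
KCL at each unknown node (sum of currents leaving = 0; resistances in Ω):
  Node 1: (V_1 - 5)/20 + (V_1 - 0)/60 = 0
Collecting terms: 0.06667 × V_1 = 0.25  =>  V_1 = 3.75 V
Part 1:
  Read off the nodal solution: V_1 = 3.75 V
Part 2:
  I_R1 = (V_0 - V_1)/R1 = (5 - 3.75)/20 = 0.0625 A
  Magnitude: I_R1 = 0.0625 A
Part 3:
  I_R2 = (V_1 - V_2)/R2 = (3.75 - 0)/60 = 0.0625 A
  P_R2 = I_R2² × R2 = (0.0625)² × 60 = 0.2344 W

Final answers:
1. V_1 = 3.75 V
2. I_R1 = 0.0625 A
3. P_R2 = 0.2344 W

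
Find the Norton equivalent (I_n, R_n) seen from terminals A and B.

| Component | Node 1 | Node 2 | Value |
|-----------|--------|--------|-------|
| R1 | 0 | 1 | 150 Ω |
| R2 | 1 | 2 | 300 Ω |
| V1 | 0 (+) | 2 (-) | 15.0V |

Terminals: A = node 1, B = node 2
Find the Thévenin equivalent first; then I_n = V_th/R_th and R_n = R_th.
Step 1 — V_th is the open-circuit voltage V_A - V_B (nothing connected across the terminals).
Nodal analysis, taking node 2 as the 0 V reference.
Source V1 fixes V_0 = 15 V.
KCL at each unknown node (sum of currents leaving = 0; resistances in Ω):
  Node 1: (V_1 - 15)/150 + (V_1 - 0)/300 = 0
Collecting terms: 0.01 × V_1 = 0.1  =>  V_1 = 10 V
V_th = V_1 - V_2 = 10 - 0 = 10 V
Step 2 — R_th: zero the source — replace V1 by a short circuit (node 2 merges into node 0) — and find the resistance seen between A (node 1) and B (node 0).
Reduce the network between node 1 (A) and node 0 (B) by series/parallel combination:
  Rp1 = R1 ‖ R2 (parallel, both between nodes 0 and 1) = 1/(1/150 + 1/300) = 100 Ω
R_th = 100 Ω
I_n = V_th/R_th = 10/100 = 0.1 A, and R_n = R_th = 100 Ω

Final answer: I_n = 0.1 A, R_n = 100 Ω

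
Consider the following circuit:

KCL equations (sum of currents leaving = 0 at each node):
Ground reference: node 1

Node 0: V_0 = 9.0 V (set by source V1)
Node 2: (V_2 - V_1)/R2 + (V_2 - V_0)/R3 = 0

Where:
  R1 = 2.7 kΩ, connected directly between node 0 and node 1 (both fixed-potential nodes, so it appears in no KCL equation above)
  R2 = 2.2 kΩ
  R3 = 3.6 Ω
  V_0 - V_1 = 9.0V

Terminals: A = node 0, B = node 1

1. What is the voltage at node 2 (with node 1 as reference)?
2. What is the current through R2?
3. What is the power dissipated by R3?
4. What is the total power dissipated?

Nodal analysis, taking node 1 as the 0 V reference.
Source V1 fixes V_0 = 9 V.
KCL at each unknown node (sum of currents leaving = 0; resistances in Ω):
  Node 2: (V_2 - 0)/2200 + (V_2 - 9)/3.6 = 0
Collecting terms: 0.2782 × V_2 = 2.5  =>  V_2 = 8.985 V
Part 1:
  Read off the nodal solution: V_2 = 8.985 V
Part 2:
  I_R2 = (V_1 - V_2)/R2 = (0 - 8.985)/2200 = -0.004084 A
  Magnitude: I_R2 = 0.004084 A
Part 3:
  I_R3 = (V_0 - V_2)/R3 = (9 - 8.985)/3.6 = 0.004084 A
  P_R3 = I_R3² × R3 = (0.004084)² × 3.6 = 0.00006005 W
Part 4:
  Power in each resistor, P = (ΔV)²/R:
    P_R1 = (9 - 0)²/2700 = 0.03 W
    P_R2 = (0 - 8.985)²/2200 = 0.0367 W
    P_R3 = (9 - 8.985)²/3.6 = 0.00006005 W
  P_total = P_R1 + P_R2 + P_R3 = 0.06676 W

Final answers:
1. V_2 = 8.985 V
2. I_R2 = 0.004084 A
3. P_R3 = 6.005e-05 W
4. P_total = 0.06676 W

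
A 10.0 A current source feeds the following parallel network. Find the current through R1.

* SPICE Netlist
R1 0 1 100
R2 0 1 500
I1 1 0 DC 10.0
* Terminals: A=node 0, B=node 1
All resistors sit directly between nodes 0 and 1, so they are in parallel and share one voltage V; the full source current 10 A splits among them.
1/R_par = 1/100 + 1/500 = 0.012 S  =>  R_par = 83.33 Ω
V = I × R_par = 10 × 83.33 = 833.3 V
I_R1 = V/R1 = 833.3/100 = 8.333 A

Final answer: 8.333 A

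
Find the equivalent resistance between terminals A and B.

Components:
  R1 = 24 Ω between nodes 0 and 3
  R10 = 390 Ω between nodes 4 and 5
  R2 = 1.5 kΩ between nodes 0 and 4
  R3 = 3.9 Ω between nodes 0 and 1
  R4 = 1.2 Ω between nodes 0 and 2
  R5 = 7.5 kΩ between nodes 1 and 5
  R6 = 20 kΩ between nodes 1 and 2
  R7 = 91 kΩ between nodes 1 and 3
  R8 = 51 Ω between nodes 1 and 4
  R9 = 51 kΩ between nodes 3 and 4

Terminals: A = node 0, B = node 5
The network is not a plain series/parallel combination. Inject a 1 A test current into terminal A (node 0) and return it from terminal B (node 5); then R_eq = V_A / (1 A).
Nodal analysis, taking node 5 as the 0 V reference.
Current source I_test pushes 1 A into node 0 and draws it out of node 5.
KCL at each unknown node (sum of currents leaving = 0; resistances in Ω):
  Node 0: (V_0 - V_3)/24 + (V_0 - V_4)/1500 + (V_0 - V_1)/3.9 + (V_0 - V_2)/1.2 - 1 = 0
  Node 1: (V_1 - V_0)/3.9 + (V_1 - 0)/7500 + (V_1 - V_2)/20000 + (V_1 - V_3)/91000 + (V_1 - V_4)/51 = 0
  Node 2: (V_2 - V_0)/1.2 + (V_2 - V_1)/20000 = 0
  Node 3: (V_3 - V_0)/24 + (V_3 - V_1)/91000 + (V_3 - V_4)/51000 = 0
  Node 4: (V_4 - V_0)/1500 + (V_4 - V_1)/51 + (V_4 - V_3)/51000 + (V_4 - 0)/390 = 0
Collecting terms (coefficients in siemens):
  1.132·V_0 - 0.2564·V_1 - 0.8333·V_2 - 0.04167·V_3 - 0.0006667·V_4 = 1
  0.2762·V_1 - 0.2564·V_0 - 0.00005·V_2 - 0.00001099·V_3 - 0.01961·V_4 = 0
  0.8334·V_2 - 0.8333·V_0 - 0.00005·V_1 = 0
  0.0417·V_3 - 0.04167·V_0 - 0.00001099·V_1 - 0.00001961·V_4 = 0
  0.02286·V_4 - 0.0006667·V_0 - 0.01961·V_1 - 0.00001961·V_3 = 0
Solving these 5 simultaneous equations (Gaussian elimination) gives:
  V_0 = 418.6 V, V_1 = 414.9 V, V_2 = 418.6 V, V_3 = 418.6 V
  V_4 = 368.4 V
R_eq = V_0 / 1 A = 418.6 Ω

Final answer: 418.6 Ω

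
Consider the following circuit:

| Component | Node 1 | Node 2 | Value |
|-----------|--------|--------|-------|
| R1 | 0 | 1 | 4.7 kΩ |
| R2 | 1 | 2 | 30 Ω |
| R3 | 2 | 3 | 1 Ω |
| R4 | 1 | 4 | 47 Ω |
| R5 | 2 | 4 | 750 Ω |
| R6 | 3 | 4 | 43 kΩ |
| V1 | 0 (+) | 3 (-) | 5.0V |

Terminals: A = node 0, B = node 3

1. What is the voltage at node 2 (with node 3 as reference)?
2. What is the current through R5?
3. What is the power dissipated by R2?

Nodal analysis, taking node 3 as the 0 V reference.
Source V1 fixes V_0 = 5 V.
KCL at each unknown node (sum of currents leaving = 0; resistances in Ω):
  Node 1: (V_1 - 5)/4700 + (V_1 - V_2)/30 + (V_1 - V_4)/47 = 0
  Node 2: (V_2 - V_1)/30 + (V_2 - 0)/1 + (V_2 - V_4)/750 = 0
  Node 4: (V_4 - V_1)/47 + (V_4 - V_2)/750 + (V_4 - 0)/43000 = 0
Collecting terms (coefficients in siemens):
  0.05482·V_1 - 0.03333·V_2 - 0.02128·V_4 = 0.001064
  1.035·V_2 - 0.03333·V_1 - 0.001333·V_4 = 0
  0.02263·V_4 - 0.02128·V_1 - 0.001333·V_2 = 0
Solving these 3 simultaneous equations (Gaussian elimination) gives:
  V_1 = 0.0316 V, V_2 = 0.001056 V, V_4 = 0.02977 V
Part 1:
  Read off the nodal solution: V_2 = 0.001056 V
Part 2:
  I_R5 = (V_2 - V_4)/R5 = (0.001056 - 0.02977)/750 = -0.00003828 A
  Magnitude: I_R5 = 0.00003828 A
Part 3:
  I_R2 = (V_1 - V_2)/R2 = (0.0316 - 0.001056)/30 = 0.001018 A
  P_R2 = I_R2² × R2 = (0.001018)² × 30 = 0.0000311 W

Final answers:
1. V_2 = 0.001056 V
2. I_R5 = 3.828e-05 A
3. P_R2 = 3.11e-05 W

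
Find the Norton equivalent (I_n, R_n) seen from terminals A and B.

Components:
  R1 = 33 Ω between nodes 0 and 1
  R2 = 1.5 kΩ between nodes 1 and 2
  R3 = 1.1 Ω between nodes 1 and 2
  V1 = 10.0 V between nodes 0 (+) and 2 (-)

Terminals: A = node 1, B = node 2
Find the Thévenin equivalent first; then I_n = V_th/R_th and R_n = R_th.
Step 1 — V_th is the open-circuit voltage V_A - V_B (nothing connected across the terminals).
Nodal analysis, taking node 2 as the 0 V reference.
Source V1 fixes V_0 = 10 V.
KCL at each unknown node (sum of currents leaving = 0; resistances in Ω):
  Node 1: (V_1 - 10)/33 + (V_1 - 0)/1500 + (V_1 - 0)/1.1 = 0
Collecting terms: 0.9401 × V_1 = 0.303  =>  V_1 = 0.3224 V
V_th = V_1 - V_2 = 0.3224 - 0 = 0.3224 V
Step 2 — R_th: zero the source — replace V1 by a short circuit (node 2 merges into node 0) — and find the resistance seen between A (node 1) and B (node 0).
Reduce the network between node 1 (A) and node 0 (B) by series/parallel combination:
  Rp1 = R1 ‖ R2 ‖ R3 (parallel, all between nodes 0 and 1) = 1/(1/33 + 1/1500 + 1/1.1) = 1.064 Ω
R_th = 1.064 Ω
I_n = V_th/R_th = 0.3224/1.064 = 0.303 A, and R_n = R_th = 1.064 Ω

Final answer: I_n = 0.303 A, R_n = 1.064 Ω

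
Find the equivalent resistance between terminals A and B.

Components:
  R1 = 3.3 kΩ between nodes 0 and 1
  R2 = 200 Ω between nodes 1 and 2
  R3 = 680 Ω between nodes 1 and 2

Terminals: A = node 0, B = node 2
Reduce the network between node 0 (A) and node 2 (B) by series/parallel combination:
  Rp1 = R2 ‖ R3 (parallel, both between nodes 1 and 2) = 1/(1/200 + 1/680) = 154.5 Ω
  Rs1 = R1 + Rp1 (series, joined only at node 1) = 3300 + 154.5 = 3455 Ω
R_eq = 3.455 kΩ

Final answer: 3.455 kΩ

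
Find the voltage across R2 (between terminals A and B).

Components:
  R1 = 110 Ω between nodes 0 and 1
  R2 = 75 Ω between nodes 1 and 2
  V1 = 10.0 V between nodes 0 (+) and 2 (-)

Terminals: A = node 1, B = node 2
R1 and R2 are in series across V1 (node 0 → node 1 → node 2), and the output A–B is taken across R2, so this is a voltage divider.
Series current: I = V1/(R1 + R2) = 10/(110 + 75) = 10/185 = 0.05405 A
V_R2 = I × R2 = V1 × R2/(R1 + R2) = 10 × 75/185 = 4.054 V

Final answer: 4.054 V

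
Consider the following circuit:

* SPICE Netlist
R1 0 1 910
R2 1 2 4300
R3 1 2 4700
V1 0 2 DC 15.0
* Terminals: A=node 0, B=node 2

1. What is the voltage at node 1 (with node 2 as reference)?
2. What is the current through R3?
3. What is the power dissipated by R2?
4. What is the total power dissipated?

Nodal analysis, taking node 2 as the 0 V reference.
Source V1 fixes V_0 = 15 V.
KCL at each unknown node (sum of currents leaving = 0; resistances in Ω):
  Node 1: (V_1 - 15)/910 + (V_1 - 0)/4300 + (V_1 - 0)/4700 = 0
Collecting terms: 0.001544 × V_1 = 0.01648  =>  V_1 = 10.67 V
Part 1:
  Read off the nodal solution: V_1 = 10.67 V
Part 2:
  I_R3 = (V_1 - V_2)/R3 = (10.67 - 0)/4700 = 0.002271 A
  Magnitude: I_R3 = 0.002271 A
Part 3:
  I_R2 = (V_1 - V_2)/R2 = (10.67 - 0)/4300 = 0.002482 A
  P_R2 = I_R2² × R2 = (0.002482)² × 4300 = 0.0265 W
Part 4:
  Power in each resistor, P = (ΔV)²/R:
    P_R1 = (15 - 10.67)²/910 = 0.02056 W
    P_R2 = (10.67 - 0)²/4300 = 0.0265 W
    P_R3 = (10.67 - 0)²/4700 = 0.02424 W
  P_total = P_R1 + P_R2 + P_R3 = 0.0713 W

Final answers:
1. V_1 = 10.67 V
2. I_R3 = 0.002271 A
3. P_R2 = 0.0265 W
4. P_total = 0.0713 W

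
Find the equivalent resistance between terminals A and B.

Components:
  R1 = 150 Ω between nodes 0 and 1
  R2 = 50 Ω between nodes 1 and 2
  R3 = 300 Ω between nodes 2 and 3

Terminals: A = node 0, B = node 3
Reduce the network between node 0 (A) and node 3 (B) by series/parallel combination:
  Rs1 = R1 + R2 (series, joined only at node 1) = 150 + 50 = 200 Ω
  Rs2 = R3 + Rs1 (series, joined only at node 2) = 300 + 200 = 500 Ω
R_eq = 500 Ω

Final answer: 500 Ω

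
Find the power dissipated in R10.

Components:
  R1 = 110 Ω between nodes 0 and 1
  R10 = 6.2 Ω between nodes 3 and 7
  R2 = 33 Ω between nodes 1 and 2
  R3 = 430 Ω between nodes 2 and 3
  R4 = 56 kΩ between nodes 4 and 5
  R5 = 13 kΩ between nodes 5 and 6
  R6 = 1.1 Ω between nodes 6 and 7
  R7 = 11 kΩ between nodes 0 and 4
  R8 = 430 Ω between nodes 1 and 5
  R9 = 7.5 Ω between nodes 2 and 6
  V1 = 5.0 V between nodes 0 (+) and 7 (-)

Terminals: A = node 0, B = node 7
Nodal analysis, taking node 7 as the 0 V reference.
Source V1 fixes V_0 = 5 V.
KCL at each unknown node (sum of currents leaving = 0; resistances in Ω):
  Node 1: (V_1 - 5)/110 + (V_1 - V_2)/33 + (V_1 - V_5)/430 = 0
  Node 2: (V_2 - V_1)/33 + (V_2 - V_3)/430 + (V_2 - V_6)/7.5 = 0
  Node 3: (V_3 - V_2)/430 + (V_3 - 0)/6.2 = 0
  Node 4: (V_4 - V_5)/56000 + (V_4 - 5)/11000 = 0
  Node 5: (V_5 - V_4)/56000 + (V_5 - V_6)/13000 + (V_5 - V_1)/430 = 0
  Node 6: (V_6 - V_5)/13000 + (V_6 - 0)/1.1 + (V_6 - V_2)/7.5 = 0
Collecting terms (coefficients in siemens):
  0.04172·V_1 - 0.0303·V_2 - 0.002326·V_5 = 0.04545
  0.166·V_2 - 0.0303·V_1 - 0.002326·V_3 - 0.1333·V_6 = 0
  0.1636·V_3 - 0.002326·V_2 = 0
  0.0001088·V_4 - 0.00001786·V_5 = 0.0004545
  0.00242·V_5 - 0.002326·V_1 - 0.00001786·V_4 - 0.00007692·V_6 = 0
  1.043·V_6 - 0.1333·V_2 - 0.00007692·V_5 = 0
Solving these 6 simultaneous equations (Gaussian elimination) gives:
  V_1 = 1.367 V, V_2 = 0.2783 V, V_3 = 0.003955 V, V_4 = 4.4 V
  V_5 = 1.347 V, V_6 = 0.03569 V
I_R10 = (V_3 - V_7)/R10 = (0.003955 - 0)/6.2 = 0.000638 A
P_R10 = I_R10² × R10 = (0.000638)² × 6.2 = 0.000002523 W

Final answer: 2.523e-06 W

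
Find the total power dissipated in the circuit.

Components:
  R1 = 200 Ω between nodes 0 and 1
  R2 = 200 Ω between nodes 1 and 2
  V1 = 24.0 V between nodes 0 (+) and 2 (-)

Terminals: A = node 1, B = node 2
Nodal analysis, taking node 2 as the 0 V reference.
Source V1 fixes V_0 = 24 V.
KCL at each unknown node (sum of currents leaving = 0; resistances in Ω):
  Node 1: (V_1 - 24)/200 + (V_1 - 0)/200 = 0
Collecting terms: 0.01 × V_1 = 0.12  =>  V_1 = 12 V
Power in each resistor, P = (ΔV)²/R:
  P_R1 = (24 - 12)²/200 = 0.72 W
  P_R2 = (12 - 0)²/200 = 0.72 W
P_total = P_R1 + P_R2 = 1.44 W

Final answer: 1.44 W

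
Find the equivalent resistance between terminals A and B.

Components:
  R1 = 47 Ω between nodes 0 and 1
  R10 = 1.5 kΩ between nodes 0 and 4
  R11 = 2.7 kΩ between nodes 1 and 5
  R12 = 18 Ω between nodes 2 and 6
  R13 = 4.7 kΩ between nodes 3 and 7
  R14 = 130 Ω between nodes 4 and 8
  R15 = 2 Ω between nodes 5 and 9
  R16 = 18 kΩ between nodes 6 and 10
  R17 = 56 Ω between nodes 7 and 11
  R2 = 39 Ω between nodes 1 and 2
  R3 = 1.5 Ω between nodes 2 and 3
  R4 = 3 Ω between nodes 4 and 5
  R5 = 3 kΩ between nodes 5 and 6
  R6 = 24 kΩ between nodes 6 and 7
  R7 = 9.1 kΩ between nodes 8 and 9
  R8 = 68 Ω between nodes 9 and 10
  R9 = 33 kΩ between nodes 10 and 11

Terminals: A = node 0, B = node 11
The network is not a plain series/parallel combination. Inject a 1 A test current into terminal A (node 0) and return it from terminal B (node 11); then R_eq = V_A / (1 A).
Nodal analysis, taking node 11 as the 0 V reference.
Current source I_test pushes 1 A into node 0 and draws it out of node 11.
KCL at each unknown node (sum of currents leaving = 0; resistances in Ω):
  Node 0: (V_0 - V_1)/47 + (V_0 - V_4)/1500 - 1 = 0
  Node 1: (V_1 - V_0)/47 + (V_1 - V_2)/39 + (V_1 - V_5)/2700 = 0
  Node 2: (V_2 - V_1)/39 + (V_2 - V_3)/1.5 + (V_2 - V_6)/18 = 0
  Node 3: (V_3 - V_2)/1.5 + (V_3 - V_7)/4700 = 0
  Node 4: (V_4 - V_0)/1500 + (V_4 - V_5)/3 + (V_4 - V_8)/130 = 0
  Node 5: (V_5 - V_1)/2700 + (V_5 - V_4)/3 + (V_5 - V_6)/3000 + (V_5 - V_9)/2 = 0
  Node 6: (V_6 - V_2)/18 + (V_6 - V_5)/3000 + (V_6 - V_7)/24000 + (V_6 - V_10)/18000 = 0
  Node 7: (V_7 - V_3)/4700 + (V_7 - V_6)/24000 + (V_7 - 0)/56 = 0
  Node 8: (V_8 - V_4)/130 + (V_8 - V_9)/9100 = 0
  Node 9: (V_9 - V_5)/2 + (V_9 - V_8)/9100 + (V_9 - V_10)/68 = 0
  Node 10: (V_10 - V_6)/18000 + (V_10 - V_9)/68 + (V_10 - 0)/33000 = 0
Collecting terms (coefficients in siemens):
  0.02194·V_0 - 0.02128·V_1 - 0.0006667·V_4 = 1
  0.04729·V_1 - 0.02128·V_0 - 0.02564·V_2 - 0.0003704·V_5 = 0
  0.7479·V_2 - 0.02564·V_1 - 0.6667·V_3 - 0.05556·V_6 = 0
  0.6669·V_3 - 0.6667·V_2 - 0.0002128·V_7 = 0
  0.3417·V_4 - 0.0006667·V_0 - 0.3333·V_5 - 0.007692·V_8 = 0
  0.834·V_5 - 0.0003704·V_1 - 0.3333·V_4 - 0.0003333·V_6 - 0.5·V_9 = 0
  0.05599·V_6 - 0.05556·V_2 - 0.0003333·V_5 - 0.00004167·V_7 - 0.00005556·V_10 = 0
  0.01811·V_7 - 0.0002128·V_3 - 0.00004167·V_6 = 0
  0.007802·V_8 - 0.007692·V_4 - 0.0001099·V_9 = 0
  0.5148·V_9 - 0.5·V_5 - 0.0001099·V_8 - 0.01471·V_10 = 0
  0.01479·V_10 - 0.00005556·V_6 - 0.01471·V_9 = 0
Solving these 11 simultaneous equations (Gaussian elimination) gives:
  V_0 = 3641 V, V_1 = 3597 V, V_2 = 3562 V, V_3 = 3561 V
  V_4 = 3533 V, V_5 = 3532 V, V_6 = 3559 V, V_7 = 50.02 V
  V_8 = 3533 V, V_9 = 3532 V, V_10 = 3525 V
R_eq = V_0 / 1 A = 3641 Ω = 3.641 kΩ

Final answer: 3.641 kΩ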